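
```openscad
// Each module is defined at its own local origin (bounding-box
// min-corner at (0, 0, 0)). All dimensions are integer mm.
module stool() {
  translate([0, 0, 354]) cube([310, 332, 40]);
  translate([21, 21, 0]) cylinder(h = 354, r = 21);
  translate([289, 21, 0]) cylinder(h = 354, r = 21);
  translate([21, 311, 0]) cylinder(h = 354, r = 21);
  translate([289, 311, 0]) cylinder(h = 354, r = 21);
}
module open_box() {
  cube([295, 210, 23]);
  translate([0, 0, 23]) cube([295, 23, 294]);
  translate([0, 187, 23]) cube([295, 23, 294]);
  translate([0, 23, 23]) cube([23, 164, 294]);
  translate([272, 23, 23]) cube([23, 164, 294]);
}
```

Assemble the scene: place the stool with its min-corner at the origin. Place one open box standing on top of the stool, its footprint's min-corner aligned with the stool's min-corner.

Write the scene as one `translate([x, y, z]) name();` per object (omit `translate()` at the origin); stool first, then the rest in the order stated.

stool();
translate([0, 0, 394]) open_box();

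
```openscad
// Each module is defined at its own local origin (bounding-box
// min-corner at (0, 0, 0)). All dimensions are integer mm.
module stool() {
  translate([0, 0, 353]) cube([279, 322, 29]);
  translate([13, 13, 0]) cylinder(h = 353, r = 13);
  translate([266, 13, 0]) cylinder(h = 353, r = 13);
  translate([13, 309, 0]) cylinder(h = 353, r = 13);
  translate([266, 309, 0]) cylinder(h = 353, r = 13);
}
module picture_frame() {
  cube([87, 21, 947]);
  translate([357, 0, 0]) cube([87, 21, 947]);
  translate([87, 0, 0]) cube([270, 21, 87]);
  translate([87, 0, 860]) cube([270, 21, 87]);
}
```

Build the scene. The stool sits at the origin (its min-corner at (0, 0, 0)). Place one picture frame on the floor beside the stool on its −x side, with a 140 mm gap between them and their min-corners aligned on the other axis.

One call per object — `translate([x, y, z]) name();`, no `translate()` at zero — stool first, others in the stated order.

stool();
translate([-584, 0, 0]) picture_frame();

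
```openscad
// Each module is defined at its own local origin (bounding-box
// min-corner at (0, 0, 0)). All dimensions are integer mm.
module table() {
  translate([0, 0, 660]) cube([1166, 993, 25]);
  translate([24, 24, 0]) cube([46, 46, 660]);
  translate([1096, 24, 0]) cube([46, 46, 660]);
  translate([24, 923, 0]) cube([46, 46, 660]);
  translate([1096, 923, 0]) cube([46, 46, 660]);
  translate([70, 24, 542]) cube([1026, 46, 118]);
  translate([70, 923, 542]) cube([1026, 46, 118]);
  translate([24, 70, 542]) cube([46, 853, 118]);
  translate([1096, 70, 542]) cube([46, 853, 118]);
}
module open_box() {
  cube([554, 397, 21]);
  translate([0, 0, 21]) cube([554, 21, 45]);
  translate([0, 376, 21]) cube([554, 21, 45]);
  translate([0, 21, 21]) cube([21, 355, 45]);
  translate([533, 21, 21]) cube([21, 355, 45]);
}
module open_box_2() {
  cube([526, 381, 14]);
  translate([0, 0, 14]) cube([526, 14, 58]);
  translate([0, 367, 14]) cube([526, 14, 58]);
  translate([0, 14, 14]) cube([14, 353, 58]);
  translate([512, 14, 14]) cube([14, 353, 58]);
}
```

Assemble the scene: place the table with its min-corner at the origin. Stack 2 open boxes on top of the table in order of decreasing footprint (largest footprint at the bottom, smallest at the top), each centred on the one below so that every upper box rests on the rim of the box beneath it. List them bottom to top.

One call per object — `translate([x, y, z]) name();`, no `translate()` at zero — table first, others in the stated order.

table();
translate([306, 298, 685]) open_box();
translate([320, 306, 751]) open_box_2();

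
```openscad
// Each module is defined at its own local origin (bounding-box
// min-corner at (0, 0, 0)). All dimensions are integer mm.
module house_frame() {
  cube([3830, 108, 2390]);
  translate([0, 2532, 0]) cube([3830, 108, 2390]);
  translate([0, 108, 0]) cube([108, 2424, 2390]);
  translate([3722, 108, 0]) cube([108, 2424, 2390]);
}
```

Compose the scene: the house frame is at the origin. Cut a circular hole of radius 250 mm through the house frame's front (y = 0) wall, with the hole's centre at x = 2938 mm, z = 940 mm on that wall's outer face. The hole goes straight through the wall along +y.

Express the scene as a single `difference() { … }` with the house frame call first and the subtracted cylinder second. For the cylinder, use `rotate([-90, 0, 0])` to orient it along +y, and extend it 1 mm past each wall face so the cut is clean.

difference() {
  house_frame();
  translate([2938, -1, 940]) rotate([-90, 0, 0]) cylinder(h = 110, r = 250);
}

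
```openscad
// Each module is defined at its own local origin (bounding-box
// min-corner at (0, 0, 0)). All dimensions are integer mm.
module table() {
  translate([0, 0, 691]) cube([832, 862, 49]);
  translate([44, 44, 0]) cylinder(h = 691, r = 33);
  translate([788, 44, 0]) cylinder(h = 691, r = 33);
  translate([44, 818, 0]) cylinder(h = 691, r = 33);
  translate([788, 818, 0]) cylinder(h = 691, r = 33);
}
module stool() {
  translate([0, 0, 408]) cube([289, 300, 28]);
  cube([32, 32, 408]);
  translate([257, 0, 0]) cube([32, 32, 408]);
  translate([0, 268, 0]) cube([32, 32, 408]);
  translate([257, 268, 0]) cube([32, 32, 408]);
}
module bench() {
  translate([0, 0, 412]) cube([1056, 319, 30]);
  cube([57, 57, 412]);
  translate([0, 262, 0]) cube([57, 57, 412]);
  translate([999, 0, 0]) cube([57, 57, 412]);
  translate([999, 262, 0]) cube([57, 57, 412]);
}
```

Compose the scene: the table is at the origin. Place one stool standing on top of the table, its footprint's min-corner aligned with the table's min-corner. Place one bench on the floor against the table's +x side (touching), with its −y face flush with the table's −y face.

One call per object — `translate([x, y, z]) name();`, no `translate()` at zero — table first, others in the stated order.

table();
translate([0, 0, 740]) stool();
translate([832, 0, 0]) bench();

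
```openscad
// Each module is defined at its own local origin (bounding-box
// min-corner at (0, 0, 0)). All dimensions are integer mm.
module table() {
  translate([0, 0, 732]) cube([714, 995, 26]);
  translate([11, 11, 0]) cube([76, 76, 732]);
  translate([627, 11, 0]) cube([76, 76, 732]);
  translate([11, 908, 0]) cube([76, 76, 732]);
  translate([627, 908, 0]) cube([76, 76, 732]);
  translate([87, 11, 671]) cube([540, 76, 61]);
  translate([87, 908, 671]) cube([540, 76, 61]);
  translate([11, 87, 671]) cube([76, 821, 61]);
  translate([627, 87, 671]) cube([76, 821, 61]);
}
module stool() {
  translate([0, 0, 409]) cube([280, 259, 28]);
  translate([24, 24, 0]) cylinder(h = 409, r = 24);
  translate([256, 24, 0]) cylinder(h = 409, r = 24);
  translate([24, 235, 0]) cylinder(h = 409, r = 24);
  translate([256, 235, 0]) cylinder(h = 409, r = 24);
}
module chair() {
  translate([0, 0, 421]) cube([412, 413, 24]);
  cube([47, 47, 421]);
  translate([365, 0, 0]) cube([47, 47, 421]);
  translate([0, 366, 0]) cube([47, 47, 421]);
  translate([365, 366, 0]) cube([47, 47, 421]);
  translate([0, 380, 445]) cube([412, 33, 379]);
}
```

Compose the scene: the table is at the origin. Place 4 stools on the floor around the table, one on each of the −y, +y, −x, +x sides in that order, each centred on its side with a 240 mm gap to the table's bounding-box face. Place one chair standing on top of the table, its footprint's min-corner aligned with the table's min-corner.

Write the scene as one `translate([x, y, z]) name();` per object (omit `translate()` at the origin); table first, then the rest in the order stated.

table();
translate([217, -499, 0]) stool();
translate([217, 1235, 0]) stool();
translate([-520, 368, 0]) stool();
translate([954, 368, 0]) stool();
translate([0, 0, 758]) chair();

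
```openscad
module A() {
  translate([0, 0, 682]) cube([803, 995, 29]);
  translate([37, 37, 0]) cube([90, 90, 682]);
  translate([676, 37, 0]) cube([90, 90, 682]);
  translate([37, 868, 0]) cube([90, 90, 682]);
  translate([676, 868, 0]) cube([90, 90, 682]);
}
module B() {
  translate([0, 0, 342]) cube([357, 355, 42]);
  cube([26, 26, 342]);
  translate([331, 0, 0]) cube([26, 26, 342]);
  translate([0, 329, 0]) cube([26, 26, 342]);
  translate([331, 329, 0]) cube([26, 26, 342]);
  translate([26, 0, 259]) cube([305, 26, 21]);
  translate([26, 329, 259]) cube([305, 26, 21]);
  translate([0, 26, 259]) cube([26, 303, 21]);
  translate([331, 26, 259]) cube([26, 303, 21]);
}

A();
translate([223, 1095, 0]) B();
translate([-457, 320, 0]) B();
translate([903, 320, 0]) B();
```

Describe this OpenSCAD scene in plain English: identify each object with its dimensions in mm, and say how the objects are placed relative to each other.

A is a table with a 803×995 mm rectangular top, 29 mm thick, top surface at z = 711 mm, supported by four 90×90 mm square legs, each inset 37 mm from the nearest pair of top edges, running from the floor.

B is a four-legged stool. The seat is a 357×355×42 mm slab whose top surface is at z = 384 mm; four square legs, each 26×26 mm in cross-section, run from the floor (z = 0) to the underside of the seat, each flush with a corner of the seat. Four stretchers, 26 mm wide and 21 mm tall, connect adjacent legs with their undersides at z = 259 mm, each running between the inner faces of the legs it joins and aligned with the legs' outer faces on the other axis.

Three stools sit around the table at the +y, −x, +x sides.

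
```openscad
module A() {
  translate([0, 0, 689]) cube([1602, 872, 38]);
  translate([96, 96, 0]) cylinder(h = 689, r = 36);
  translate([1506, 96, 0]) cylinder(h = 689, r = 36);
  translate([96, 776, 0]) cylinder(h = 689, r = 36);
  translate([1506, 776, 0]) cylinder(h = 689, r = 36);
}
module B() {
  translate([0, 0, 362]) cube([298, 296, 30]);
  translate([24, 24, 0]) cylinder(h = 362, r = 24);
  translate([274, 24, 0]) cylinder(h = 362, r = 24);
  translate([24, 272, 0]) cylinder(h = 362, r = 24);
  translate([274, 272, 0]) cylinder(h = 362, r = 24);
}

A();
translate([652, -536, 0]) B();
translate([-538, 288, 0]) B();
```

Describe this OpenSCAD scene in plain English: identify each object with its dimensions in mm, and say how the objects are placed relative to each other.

A is a rectangular dining table. The top is 1602×872×38 mm with its upper surface at z = 727 mm. It stands on four round legs of 72 mm diameter, each leg's bounding box inset 60 mm from the nearest pair of top edges, running from the floor to the underside of the top.

B is a four-legged stool. The seat is 298×296 mm, 30 mm thick, top at z = 392 mm. It stands on four round legs, each 48 mm in diameter, from z = 0 to the seat underside, each leg's axis is inset half a diameter from the nearest pair of seat edges (so the leg's bounding box is flush with the corner).

Two stools sit around the table at the −y, −x sides.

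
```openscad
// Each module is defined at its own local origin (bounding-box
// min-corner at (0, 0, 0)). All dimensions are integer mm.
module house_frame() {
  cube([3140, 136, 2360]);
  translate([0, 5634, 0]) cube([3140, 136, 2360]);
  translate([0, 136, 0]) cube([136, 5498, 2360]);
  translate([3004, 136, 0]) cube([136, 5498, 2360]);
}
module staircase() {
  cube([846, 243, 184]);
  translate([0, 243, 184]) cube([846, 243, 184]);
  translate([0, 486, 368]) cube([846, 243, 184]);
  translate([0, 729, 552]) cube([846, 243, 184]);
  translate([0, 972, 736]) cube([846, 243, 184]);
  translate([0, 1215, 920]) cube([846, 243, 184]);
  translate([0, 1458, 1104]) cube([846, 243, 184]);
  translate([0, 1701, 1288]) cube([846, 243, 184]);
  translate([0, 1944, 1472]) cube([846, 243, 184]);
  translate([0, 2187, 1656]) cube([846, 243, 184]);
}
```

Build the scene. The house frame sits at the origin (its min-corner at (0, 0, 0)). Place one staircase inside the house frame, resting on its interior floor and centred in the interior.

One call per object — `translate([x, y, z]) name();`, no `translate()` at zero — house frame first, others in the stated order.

house_frame();
translate([1147, 1670, 0]) staircase();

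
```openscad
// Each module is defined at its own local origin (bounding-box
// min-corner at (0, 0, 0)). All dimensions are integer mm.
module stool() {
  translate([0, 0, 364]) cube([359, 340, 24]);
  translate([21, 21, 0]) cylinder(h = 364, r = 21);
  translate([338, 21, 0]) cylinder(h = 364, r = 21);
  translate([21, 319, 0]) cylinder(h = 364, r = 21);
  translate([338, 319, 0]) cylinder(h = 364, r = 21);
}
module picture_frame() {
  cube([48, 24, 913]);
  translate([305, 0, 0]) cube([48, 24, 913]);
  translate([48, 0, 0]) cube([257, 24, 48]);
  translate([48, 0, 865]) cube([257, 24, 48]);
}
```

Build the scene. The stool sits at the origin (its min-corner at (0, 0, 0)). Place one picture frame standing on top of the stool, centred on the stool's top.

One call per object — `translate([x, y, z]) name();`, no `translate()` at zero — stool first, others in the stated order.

stool();
translate([3, 158, 388]) picture_frame();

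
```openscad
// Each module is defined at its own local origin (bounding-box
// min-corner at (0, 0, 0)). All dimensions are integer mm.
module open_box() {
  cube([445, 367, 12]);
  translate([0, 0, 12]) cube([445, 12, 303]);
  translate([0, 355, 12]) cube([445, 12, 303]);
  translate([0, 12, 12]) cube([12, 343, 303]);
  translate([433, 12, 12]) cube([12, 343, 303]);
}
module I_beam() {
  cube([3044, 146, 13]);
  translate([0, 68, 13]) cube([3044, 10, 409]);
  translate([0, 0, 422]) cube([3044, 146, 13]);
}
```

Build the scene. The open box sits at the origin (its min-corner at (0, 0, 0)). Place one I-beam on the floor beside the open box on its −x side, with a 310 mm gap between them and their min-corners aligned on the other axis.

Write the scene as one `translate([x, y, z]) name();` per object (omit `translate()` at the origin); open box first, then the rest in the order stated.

open_box();
translate([-3354, 0, 0]) I_beam();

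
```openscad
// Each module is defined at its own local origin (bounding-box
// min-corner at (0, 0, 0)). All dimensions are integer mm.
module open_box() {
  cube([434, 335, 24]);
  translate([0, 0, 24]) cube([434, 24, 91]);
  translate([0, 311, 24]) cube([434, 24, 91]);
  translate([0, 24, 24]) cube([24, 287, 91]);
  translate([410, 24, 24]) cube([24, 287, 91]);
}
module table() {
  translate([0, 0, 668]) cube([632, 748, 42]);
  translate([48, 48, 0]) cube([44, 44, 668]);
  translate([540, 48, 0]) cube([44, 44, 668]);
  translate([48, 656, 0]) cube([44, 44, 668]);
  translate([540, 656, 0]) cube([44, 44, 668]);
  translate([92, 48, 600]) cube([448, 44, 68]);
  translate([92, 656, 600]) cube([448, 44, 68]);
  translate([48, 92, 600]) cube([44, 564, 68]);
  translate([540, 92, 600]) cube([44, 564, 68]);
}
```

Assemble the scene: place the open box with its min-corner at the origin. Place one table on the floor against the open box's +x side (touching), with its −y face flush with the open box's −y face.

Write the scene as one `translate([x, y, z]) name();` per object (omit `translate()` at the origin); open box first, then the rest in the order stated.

open_box();
translate([434, 0, 0]) table();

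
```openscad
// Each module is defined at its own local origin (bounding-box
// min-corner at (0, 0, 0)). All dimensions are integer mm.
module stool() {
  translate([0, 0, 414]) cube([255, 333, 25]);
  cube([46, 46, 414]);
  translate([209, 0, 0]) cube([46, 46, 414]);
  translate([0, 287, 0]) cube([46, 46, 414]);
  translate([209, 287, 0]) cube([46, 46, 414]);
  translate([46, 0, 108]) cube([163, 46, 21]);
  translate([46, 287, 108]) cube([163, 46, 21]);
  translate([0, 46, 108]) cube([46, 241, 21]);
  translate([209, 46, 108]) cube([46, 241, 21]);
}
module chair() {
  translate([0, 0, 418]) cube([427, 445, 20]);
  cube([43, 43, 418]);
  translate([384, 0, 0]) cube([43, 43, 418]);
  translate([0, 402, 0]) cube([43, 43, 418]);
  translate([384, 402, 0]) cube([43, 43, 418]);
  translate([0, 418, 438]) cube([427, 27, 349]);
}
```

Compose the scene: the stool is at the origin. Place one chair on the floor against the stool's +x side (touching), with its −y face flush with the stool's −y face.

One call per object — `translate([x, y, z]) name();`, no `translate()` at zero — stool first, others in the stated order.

stool();
translate([255, 0, 0]) chair();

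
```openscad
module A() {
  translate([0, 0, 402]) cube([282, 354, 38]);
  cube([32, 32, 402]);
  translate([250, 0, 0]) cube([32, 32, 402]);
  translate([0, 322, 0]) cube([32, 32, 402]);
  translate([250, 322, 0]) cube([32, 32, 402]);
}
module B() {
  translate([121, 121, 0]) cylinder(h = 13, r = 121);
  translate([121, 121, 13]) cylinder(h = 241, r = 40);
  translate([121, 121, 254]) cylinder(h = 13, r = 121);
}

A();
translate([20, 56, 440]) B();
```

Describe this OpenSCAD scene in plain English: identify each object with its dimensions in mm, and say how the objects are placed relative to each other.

A is a simple wooden stool: a rectangular seat 282 mm (x) by 354 mm (y), 38 mm thick, top face at z = 440 mm, on four square legs, each 32×32 mm in cross-section. The legs rest on z = 0, each flush with a corner of the seat.

B is a spool: two coaxial disc flanges of radius 121 mm and thickness 13 mm, joined by a core cylinder of radius 40 mm and height 241 mm. The lower flange rests on z = 0 and the three cylinders share a vertical axis.

The spool is on top of the stool, centred.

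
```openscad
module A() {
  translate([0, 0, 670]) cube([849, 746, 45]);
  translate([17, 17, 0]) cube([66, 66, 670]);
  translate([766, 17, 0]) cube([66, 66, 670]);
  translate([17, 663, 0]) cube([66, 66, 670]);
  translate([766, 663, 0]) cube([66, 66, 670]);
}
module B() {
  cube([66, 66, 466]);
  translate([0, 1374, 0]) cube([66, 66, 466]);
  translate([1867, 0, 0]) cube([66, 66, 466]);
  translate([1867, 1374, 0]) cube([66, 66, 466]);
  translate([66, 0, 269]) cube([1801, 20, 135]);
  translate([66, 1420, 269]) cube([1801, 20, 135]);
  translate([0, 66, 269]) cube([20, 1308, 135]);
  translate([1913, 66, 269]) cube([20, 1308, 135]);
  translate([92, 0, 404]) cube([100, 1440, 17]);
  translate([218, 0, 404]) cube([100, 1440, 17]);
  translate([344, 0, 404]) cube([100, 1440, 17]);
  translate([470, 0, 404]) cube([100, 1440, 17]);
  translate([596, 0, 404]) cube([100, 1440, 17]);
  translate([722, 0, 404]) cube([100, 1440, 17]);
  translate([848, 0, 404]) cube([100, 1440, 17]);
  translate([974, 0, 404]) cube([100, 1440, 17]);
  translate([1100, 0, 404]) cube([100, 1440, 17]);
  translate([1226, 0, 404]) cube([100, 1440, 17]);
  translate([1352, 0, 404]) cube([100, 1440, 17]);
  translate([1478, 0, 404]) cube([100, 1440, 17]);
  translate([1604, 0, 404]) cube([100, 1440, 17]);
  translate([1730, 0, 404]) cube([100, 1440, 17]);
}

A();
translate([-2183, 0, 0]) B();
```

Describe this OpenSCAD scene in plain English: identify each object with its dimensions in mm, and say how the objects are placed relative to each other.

A is a table with a 849×746 mm rectangular top, 45 mm thick, top surface at z = 715 mm, supported by four 66×66 mm square legs, each inset 17 mm from the nearest pair of top edges, running from the floor.

B is a bed frame 1933 mm long (x) by 1440 mm wide (y). Four 66×66 mm corner posts, 466 mm tall, at the corners of the footprint. Four rails of 20 mm thickness and 135 mm height run between adjacent posts with their undersides at z = 269 mm, their outer faces flush with the outside of the frame (the two x-running rails run between the posts' inner faces; the two y-running rails run between the posts' inner faces). 14 slats, each 100 mm wide (x) and 17 mm thick, lie across the top of the two x-running rails, running the full 1440 mm width of the frame in y; the slats are evenly spaced along x between the inner faces of the end posts with equal gaps (rounded down to the nearest mm) at the −x end and between each pair — any rounding remainder accumulates at the +x end.

The bed frame is on the floor beside the table on its −x side.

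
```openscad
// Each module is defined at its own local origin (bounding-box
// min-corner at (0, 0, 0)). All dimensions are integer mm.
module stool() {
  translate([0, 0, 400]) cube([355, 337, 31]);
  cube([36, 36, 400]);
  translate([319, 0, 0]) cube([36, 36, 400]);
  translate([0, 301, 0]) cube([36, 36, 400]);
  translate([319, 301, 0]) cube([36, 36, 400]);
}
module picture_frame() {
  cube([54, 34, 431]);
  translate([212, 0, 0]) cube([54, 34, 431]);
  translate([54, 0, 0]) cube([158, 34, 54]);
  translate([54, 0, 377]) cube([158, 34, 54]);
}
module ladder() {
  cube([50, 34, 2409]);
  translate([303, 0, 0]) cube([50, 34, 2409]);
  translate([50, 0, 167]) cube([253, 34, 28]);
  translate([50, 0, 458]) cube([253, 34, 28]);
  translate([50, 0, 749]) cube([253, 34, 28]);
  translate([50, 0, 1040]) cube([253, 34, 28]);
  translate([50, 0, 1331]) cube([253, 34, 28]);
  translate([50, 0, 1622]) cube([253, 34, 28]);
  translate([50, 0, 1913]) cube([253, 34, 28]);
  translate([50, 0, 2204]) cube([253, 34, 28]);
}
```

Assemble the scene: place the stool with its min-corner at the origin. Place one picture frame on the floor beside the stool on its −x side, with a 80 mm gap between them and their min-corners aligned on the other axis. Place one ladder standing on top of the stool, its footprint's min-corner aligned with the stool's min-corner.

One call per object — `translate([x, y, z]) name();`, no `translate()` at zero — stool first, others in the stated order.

stool();
translate([-346, 0, 0]) picture_frame();
translate([0, 0, 431]) ladder();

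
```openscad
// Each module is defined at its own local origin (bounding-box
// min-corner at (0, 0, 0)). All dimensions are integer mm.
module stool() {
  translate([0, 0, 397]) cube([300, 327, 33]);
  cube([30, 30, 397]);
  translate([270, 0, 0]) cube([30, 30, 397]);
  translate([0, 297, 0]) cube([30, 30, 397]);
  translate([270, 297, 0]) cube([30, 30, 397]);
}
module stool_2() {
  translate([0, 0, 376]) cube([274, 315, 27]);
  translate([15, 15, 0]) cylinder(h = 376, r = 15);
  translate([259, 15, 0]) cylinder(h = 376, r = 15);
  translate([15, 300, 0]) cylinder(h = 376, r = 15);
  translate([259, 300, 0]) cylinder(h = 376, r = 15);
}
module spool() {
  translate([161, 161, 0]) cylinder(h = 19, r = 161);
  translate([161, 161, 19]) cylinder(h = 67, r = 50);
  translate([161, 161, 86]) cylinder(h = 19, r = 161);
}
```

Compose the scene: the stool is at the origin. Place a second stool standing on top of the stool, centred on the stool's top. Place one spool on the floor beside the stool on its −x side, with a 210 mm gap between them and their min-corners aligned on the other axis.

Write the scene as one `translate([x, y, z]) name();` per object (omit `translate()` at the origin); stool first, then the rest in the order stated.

stool();
translate([13, 6, 430]) stool_2();
translate([-532, 0, 0]) spool();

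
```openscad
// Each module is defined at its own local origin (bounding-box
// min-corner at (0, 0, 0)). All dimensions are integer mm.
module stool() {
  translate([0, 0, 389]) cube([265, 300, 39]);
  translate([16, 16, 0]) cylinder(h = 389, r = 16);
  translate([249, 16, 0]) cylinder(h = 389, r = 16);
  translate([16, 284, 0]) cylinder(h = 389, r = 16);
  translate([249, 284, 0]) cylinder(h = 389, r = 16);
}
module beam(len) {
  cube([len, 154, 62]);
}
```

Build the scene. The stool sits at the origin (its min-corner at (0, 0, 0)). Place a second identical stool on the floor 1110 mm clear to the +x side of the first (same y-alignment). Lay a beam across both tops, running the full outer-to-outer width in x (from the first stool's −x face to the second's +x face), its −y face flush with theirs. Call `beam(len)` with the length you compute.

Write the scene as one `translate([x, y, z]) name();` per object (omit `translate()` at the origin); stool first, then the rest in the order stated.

stool();
translate([1375, 0, 0]) stool();
translate([0, 0, 428]) beam(1640);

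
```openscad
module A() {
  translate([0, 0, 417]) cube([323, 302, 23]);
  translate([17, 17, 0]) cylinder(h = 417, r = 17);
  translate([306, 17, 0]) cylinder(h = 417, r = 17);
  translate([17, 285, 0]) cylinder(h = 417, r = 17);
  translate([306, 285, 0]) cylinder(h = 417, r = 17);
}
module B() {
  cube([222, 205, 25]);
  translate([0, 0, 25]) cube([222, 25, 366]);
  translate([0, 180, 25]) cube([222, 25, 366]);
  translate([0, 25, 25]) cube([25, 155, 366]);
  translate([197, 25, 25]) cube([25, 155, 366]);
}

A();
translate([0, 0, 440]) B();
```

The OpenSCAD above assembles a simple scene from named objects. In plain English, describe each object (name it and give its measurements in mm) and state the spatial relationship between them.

A is a simple wooden stool: a rectangular seat 323 mm (x) by 302 mm (y), 23 mm thick, top face at z = 440 mm, on four round legs, each 34 mm in diameter. The legs rest on z = 0, each leg's axis is inset half a diameter from the nearest pair of seat edges (so the leg's bounding box is flush with the corner).

B is an open storage box with external size 222×205×391 mm and wall thickness 25 mm (the base is also 25 mm thick). The base covers the whole footprint; the four walls stand on the base, with the y-facing walls full-width and the x-facing walls fitting between their inner faces.

The open box is on top of the stool.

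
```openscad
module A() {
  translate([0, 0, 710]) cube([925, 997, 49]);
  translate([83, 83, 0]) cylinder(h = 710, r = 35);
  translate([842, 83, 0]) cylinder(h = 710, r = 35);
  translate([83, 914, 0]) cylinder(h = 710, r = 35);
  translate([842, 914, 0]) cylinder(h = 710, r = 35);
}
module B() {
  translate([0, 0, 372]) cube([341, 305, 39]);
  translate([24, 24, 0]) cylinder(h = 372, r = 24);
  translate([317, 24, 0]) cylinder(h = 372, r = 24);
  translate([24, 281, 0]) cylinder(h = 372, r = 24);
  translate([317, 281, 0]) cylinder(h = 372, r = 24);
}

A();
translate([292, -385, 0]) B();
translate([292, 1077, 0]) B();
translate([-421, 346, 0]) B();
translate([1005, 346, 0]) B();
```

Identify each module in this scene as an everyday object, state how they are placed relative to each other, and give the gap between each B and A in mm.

A is a table. B is a stool. Four stools sit around the table at the −y, +y, −x, +x sides. The gap between each stool and the table is 80 mm.

Each stool's nearest face is 80 mm from the table's bounding box.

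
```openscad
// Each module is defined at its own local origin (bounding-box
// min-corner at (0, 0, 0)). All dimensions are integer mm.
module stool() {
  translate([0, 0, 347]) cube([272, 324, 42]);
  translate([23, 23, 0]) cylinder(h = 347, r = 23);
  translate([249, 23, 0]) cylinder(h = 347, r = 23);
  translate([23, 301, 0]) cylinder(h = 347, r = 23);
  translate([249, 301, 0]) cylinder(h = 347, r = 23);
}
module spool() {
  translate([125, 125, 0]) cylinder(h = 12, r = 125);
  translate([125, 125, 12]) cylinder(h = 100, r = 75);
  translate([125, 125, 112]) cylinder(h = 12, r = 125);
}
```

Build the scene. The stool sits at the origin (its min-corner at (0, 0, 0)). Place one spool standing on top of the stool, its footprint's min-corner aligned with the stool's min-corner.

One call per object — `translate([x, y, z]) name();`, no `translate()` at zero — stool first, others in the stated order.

stool();
translate([0, 0, 389]) spool();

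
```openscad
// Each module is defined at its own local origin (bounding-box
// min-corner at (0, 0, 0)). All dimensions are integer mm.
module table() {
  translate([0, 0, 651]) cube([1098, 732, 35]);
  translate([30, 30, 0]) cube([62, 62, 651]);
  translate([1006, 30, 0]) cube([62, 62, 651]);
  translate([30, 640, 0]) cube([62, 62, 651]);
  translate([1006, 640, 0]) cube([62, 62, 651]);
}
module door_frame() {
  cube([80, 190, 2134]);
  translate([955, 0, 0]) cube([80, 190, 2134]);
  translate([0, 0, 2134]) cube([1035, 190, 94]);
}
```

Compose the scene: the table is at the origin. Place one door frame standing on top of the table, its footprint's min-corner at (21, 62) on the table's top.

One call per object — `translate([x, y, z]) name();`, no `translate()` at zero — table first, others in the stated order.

table();
translate([21, 62, 686]) door_frame();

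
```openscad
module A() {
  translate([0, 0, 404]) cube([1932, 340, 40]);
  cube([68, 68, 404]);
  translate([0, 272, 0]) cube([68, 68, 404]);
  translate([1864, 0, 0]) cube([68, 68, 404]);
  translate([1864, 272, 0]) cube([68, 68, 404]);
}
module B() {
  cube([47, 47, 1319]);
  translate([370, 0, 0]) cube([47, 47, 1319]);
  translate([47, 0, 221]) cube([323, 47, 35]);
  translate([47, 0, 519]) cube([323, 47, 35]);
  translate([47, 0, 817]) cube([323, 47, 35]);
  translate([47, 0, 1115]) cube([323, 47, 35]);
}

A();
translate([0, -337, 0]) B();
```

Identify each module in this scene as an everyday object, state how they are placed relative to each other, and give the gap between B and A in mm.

A is a bench. B is a ladder. The ladder is on the floor beside the bench on its −y side. The gap between the ladder and the bench is 290 mm.

The ladder's nearest face is 290 mm from the bench's −y face.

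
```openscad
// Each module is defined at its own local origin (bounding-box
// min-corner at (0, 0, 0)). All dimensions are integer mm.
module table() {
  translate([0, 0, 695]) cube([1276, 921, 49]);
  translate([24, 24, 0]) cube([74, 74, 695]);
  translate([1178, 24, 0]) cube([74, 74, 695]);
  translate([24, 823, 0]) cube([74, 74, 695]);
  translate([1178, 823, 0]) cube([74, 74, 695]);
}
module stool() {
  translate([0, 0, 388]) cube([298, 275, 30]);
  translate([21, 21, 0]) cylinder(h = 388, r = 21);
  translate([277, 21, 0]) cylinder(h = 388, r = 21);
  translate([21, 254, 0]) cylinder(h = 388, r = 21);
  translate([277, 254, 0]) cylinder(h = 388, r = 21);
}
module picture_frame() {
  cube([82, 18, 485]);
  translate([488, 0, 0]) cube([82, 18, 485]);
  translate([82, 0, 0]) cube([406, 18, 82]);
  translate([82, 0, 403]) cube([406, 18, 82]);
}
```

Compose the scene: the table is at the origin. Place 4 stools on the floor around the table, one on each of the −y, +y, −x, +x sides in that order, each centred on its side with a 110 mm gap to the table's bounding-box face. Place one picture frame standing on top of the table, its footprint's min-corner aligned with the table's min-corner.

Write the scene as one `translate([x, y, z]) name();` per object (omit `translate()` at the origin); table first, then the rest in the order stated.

table();
translate([489, -385, 0]) stool();
translate([489, 1031, 0]) stool();
translate([-408, 323, 0]) stool();
translate([1386, 323, 0]) stool();
translate([0, 0, 744]) picture_frame();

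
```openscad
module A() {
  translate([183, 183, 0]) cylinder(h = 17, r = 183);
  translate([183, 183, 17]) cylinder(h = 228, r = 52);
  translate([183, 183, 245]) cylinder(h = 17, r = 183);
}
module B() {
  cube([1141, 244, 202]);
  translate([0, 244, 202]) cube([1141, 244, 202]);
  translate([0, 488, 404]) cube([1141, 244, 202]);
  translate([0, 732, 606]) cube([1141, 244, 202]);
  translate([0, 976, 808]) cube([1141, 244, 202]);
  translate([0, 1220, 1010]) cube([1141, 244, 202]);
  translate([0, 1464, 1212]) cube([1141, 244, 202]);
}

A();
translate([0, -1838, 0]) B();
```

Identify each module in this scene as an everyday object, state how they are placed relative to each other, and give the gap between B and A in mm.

The staircase's nearest face is 130 mm from the spool's −y face.

A is a spool. B is a staircase. The staircase is on the floor beside the spool on its −y side. The gap between the staircase and the spool is 130 mm.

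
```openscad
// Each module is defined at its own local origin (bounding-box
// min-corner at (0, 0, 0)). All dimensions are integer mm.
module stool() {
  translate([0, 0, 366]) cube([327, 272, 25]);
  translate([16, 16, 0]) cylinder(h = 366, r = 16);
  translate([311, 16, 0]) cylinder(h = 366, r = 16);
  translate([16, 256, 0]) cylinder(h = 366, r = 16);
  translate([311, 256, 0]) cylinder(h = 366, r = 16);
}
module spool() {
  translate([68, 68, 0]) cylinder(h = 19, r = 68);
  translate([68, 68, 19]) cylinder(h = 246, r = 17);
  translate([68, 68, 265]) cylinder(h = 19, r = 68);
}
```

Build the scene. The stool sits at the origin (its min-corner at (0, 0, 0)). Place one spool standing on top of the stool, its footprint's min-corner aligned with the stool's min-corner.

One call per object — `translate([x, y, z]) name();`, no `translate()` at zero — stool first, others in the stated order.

stool();
translate([0, 0, 391]) spool();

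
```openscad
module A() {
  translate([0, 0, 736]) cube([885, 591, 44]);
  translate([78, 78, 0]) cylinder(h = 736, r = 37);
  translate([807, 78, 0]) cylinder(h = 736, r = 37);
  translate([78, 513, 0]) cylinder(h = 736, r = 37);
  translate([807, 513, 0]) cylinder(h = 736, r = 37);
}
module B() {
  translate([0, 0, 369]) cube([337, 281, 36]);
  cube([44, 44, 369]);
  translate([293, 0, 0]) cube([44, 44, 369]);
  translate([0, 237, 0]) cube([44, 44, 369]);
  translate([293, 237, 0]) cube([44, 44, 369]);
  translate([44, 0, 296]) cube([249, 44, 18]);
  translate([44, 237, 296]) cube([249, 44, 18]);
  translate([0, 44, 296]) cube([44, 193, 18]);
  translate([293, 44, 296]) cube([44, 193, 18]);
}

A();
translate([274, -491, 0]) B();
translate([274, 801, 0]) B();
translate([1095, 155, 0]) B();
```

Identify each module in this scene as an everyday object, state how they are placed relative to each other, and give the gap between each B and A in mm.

Each stool's nearest face is 210 mm from the table's bounding box.

A is a table. B is a stool. Three stools sit around the table at the −y, +y, +x sides. The gap between each stool and the table is 210 mm.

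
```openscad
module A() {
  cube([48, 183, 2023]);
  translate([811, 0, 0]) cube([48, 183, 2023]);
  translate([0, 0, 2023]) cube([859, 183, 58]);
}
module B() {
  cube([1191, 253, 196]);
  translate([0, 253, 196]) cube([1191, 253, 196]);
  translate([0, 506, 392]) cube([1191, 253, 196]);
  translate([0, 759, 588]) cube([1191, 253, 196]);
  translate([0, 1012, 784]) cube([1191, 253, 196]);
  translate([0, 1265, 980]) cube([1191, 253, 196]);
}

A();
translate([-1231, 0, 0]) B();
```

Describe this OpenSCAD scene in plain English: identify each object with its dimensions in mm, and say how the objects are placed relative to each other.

A is a rectangular door frame: two vertical jambs of 48×183 mm section, 2023 mm tall, with a clear opening 763 mm wide between their inner faces. A header 58 mm tall and 183 mm deep lies on top of the jambs and spans the full outside width.

B is a straight staircase of 6 solid steps. Each step is 1191 mm wide (x), 253 mm deep (y, the going) and 196 mm tall (the rise). The first step rests on the floor; each subsequent step sits one going further in +y and one rise higher in +z, directly behind and above the previous step with no overlap.

The staircase is on the floor beside the door frame on its −x side.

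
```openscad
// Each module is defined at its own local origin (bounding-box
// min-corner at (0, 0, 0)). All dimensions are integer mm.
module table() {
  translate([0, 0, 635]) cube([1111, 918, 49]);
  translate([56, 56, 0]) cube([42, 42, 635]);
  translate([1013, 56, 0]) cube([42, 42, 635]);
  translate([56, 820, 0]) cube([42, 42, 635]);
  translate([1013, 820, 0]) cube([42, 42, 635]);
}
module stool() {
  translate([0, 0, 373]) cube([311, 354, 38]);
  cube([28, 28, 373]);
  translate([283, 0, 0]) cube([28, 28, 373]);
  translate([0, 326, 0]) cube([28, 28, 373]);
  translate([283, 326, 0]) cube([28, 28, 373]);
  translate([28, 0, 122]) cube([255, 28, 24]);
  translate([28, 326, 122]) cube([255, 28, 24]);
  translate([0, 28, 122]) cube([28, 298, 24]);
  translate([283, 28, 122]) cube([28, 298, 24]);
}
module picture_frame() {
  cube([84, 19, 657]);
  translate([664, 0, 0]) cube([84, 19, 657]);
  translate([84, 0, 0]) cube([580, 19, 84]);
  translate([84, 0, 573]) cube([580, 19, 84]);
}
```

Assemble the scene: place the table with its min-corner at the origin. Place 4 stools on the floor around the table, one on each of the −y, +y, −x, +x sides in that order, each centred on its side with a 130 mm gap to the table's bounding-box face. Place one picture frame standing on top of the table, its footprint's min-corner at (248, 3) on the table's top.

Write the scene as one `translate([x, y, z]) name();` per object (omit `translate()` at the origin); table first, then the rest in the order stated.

table();
translate([400, -484, 0]) stool();
translate([400, 1048, 0]) stool();
translate([-441, 282, 0]) stool();
translate([1241, 282, 0]) stool();
translate([248, 3, 684]) picture_frame();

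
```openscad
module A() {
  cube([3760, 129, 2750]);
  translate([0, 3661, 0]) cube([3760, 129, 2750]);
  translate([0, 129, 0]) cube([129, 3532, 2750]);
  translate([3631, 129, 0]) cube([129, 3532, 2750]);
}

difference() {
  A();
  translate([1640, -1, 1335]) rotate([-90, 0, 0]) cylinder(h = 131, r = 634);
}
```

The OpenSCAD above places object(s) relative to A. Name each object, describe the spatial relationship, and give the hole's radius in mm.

The subtracted cylinder has r = 634 mm.

A is a house frame. The house frame has a circular hole through its front wall. The hole's radius is 634 mm.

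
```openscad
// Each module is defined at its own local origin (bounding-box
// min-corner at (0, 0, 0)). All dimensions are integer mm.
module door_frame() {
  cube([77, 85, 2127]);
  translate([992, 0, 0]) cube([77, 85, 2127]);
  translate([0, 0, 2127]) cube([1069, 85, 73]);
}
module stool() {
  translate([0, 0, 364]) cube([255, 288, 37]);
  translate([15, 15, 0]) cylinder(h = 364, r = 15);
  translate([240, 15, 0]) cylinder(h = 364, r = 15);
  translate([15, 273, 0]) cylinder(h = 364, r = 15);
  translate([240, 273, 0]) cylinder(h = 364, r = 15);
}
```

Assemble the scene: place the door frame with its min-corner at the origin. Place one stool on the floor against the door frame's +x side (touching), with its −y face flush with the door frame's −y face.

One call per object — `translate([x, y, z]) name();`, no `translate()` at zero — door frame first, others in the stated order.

door_frame();
translate([1069, 0, 0]) stool();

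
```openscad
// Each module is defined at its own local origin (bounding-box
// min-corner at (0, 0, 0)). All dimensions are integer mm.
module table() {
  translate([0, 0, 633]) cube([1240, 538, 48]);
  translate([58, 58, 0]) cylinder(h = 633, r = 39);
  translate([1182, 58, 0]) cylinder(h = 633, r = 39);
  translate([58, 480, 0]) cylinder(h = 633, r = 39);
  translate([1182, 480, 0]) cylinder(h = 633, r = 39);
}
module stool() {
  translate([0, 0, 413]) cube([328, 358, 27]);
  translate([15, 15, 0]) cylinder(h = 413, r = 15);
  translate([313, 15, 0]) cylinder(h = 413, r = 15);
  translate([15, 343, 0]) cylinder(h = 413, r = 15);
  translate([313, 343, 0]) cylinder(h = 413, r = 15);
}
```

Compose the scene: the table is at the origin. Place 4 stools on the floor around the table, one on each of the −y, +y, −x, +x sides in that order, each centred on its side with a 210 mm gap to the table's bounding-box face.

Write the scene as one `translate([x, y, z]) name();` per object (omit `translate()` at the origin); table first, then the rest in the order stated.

table();
translate([456, -568, 0]) stool();
translate([456, 748, 0]) stool();
translate([-538, 90, 0]) stool();
translate([1450, 90, 0]) stool();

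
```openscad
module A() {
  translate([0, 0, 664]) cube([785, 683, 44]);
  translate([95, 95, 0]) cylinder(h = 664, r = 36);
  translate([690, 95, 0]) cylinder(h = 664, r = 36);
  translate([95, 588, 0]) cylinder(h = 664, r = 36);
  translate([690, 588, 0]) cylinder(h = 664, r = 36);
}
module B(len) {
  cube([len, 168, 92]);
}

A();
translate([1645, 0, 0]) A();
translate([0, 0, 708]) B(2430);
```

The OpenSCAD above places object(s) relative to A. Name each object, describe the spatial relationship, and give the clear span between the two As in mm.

A is a table. B is a beam. A beam spans the tops of two tables. The clear span between the two tables is 860 mm.

Second table starts at x = 1645; first ends at x = 785; clear span = 1645 − 785 = 860 mm.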